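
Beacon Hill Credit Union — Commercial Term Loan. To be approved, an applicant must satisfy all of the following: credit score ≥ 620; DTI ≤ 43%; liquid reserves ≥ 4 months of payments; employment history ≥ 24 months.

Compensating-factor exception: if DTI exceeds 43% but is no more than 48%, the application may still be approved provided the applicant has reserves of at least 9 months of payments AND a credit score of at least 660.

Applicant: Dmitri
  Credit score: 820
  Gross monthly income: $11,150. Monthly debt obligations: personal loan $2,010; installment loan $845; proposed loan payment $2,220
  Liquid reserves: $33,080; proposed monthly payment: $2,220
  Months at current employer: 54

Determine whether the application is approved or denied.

Approved

Credit score 820 ≥ 620 (meets base)
Total debts = (2,010 + 845 + 2,220) = 5,075. DTI: 5,075 ÷ 11,150 = 45.5%, over the 43% base limit.
Reserves: 33,080 ÷ 2,220 = 14.9 months (meets 4-month minimum)
Employment 54 ≥ 24 months
DTI 45.5% is within the 43%–48% exception band; checking compensating factors.
Reserves 14.9 ≥ 9 months; credit score 820 ≥ 660.
Both override conditions satisfied; DTI exception granted.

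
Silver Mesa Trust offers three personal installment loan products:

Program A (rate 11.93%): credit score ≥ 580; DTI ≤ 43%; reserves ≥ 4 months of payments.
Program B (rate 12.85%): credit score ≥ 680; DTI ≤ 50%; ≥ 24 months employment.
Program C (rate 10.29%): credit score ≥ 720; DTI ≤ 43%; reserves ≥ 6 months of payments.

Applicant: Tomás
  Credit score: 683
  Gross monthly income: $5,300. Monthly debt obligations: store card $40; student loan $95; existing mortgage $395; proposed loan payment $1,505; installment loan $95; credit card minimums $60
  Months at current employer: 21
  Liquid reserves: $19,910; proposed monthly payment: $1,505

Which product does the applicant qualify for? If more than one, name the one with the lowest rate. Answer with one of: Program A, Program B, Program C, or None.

Program A

Total debts = (40 + 95 + 395 + 1,505 + 95 + 60) = 2,190; DTI = 2,190/5,300 = 41.3%.
Reserves = 19,910/1,505 = 13.2 months.
Program A: score 683 ≥ 580; DTI 41.3% ≤ 43%; reserves 13.2 ≥ 4 mo → qualifies.
Program B: score 683 ≥ 680; DTI 41.3% ≤ 50%; employment 21 < 24 mo → does not qualify.
Program C: score 683 < 720; DTI 41.3% ≤ 43%; reserves 13.2 ≥ 6 mo → does not qualify.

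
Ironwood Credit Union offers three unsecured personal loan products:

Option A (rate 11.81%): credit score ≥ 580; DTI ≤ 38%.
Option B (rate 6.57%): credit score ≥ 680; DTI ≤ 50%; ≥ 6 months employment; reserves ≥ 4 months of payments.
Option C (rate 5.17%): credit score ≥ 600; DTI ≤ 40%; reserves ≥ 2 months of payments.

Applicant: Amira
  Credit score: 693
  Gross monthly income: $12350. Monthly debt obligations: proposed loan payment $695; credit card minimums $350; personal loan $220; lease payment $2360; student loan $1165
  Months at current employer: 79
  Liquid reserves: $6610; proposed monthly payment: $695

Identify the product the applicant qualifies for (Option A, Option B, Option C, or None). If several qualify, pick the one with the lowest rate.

Total debts = (695 + 350 + 220 + 2,360 + 1,165) = 4,790; DTI = 4,790/12,350 = 38.8%.
Reserves = 6,610/695 = 9.5 months.
Option A: score 693 ≥ 580; DTI 38.8% > 38% → does not qualify.
Option B: score 693 ≥ 680; DTI 38.8% ≤ 50%; employment 79 ≥ 6 mo; reserves 9.5 ≥ 4 mo → qualifies.
Option C: score 693 ≥ 600; DTI 38.8% ≤ 40%; reserves 9.5 ≥ 2 mo → qualifies.
Qualifying: Option B, Option C. Lowest rate is 5.17% → Option C.

Option C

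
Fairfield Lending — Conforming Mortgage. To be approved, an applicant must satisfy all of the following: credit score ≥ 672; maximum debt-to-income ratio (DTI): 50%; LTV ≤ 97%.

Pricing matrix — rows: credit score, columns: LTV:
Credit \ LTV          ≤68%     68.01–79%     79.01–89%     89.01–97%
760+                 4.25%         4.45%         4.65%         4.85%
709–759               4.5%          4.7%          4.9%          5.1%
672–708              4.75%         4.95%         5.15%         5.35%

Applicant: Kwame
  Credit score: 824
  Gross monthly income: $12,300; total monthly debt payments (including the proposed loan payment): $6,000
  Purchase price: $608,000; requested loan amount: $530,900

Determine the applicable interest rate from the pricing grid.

4.65%

Credit score 824 ≥ 672; Debt-to-income = 6,000/12,300 = 48.8% — meets 50% limit
LTV: 530,900 ÷ 608,000 = 87.3%, within 97% cap
Row: 824 falls in 760+. Column: 87.3% falls in 79.01–89%. Rate = 4.65%.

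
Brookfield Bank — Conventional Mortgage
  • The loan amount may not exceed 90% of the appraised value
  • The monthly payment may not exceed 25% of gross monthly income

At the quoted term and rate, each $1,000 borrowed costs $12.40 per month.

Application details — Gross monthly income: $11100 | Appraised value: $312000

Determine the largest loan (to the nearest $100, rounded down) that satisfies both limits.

Payment cap: 25% × $11,100 = $2,775/month.
At $12.40 per $1,000, that supports 2,775/12.40 × 1,000 ≈ $223,790 → $223,700.
LTV cap: 90% × $312,000 = $280,800 → $280,800.
Binding constraint: payment-to-income.

$223,700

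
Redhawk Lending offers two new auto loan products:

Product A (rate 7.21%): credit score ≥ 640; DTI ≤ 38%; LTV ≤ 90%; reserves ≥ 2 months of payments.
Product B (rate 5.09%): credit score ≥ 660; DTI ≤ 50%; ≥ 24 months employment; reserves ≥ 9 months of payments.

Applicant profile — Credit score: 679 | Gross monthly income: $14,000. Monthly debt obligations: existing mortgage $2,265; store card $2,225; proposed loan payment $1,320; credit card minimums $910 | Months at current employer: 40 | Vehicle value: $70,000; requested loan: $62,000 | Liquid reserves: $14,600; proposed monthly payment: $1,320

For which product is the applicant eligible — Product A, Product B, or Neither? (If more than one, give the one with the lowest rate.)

Total debts = (2,265 + 2,225 + 1,320 + 910) = 6,720; DTI = 6,720/14,000 = 48%.
LTV = 62,000/70,000 = 88.6%.
Reserves = 14,600/1,320 = 11.1 months.
Product A: score 679 ≥ 640; DTI 48% > 38%; LTV 88.6% ≤ 90%; reserves 11.1 ≥ 2 mo → does not qualify.
Product B: score 679 ≥ 660; DTI 48% ≤ 50%; employment 40 ≥ 24 mo; reserves 11.1 ≥ 9 mo → qualifies.

Product B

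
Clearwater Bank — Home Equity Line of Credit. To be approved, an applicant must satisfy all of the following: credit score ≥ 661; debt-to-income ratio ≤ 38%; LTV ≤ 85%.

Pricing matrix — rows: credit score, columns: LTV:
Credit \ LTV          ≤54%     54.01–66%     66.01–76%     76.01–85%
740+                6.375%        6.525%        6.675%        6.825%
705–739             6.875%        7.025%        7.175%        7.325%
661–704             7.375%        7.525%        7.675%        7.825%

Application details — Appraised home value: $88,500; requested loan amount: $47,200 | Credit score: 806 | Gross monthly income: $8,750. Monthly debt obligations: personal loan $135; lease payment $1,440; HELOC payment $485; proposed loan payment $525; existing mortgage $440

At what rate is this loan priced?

6.375%

Credit score 806 ≥ 661; Total monthly debts = (135 + 1,440 + 485 + 525 + 440) = 3,025. DTI = 3,025/8,750 = 34.6% ≤ 38%
LTV = 47,200/88,500 = 53.3% ≤ 85%
Credit 806 → row 740+; LTV 53.3% → column ≤54%. Grid cell → 6.375%.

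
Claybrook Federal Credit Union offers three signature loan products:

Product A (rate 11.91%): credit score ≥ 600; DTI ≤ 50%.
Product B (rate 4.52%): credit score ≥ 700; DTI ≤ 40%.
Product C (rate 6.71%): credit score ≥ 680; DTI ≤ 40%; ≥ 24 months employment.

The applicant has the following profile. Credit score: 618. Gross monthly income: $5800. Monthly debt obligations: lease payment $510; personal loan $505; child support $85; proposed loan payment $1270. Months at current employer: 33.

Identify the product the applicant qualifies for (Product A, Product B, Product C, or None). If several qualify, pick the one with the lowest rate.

Total debts = (510 + 505 + 85 + 1,270) = 2,370; DTI = 2,370/5,800 = 40.9%.
Product A: score 618 ≥ 600; DTI 40.9% ≤ 50% → qualifies.
Product B: score 618 < 700; DTI 40.9% > 40% → does not qualify.
Product C: score 618 < 680; DTI 40.9% > 40%; employment 33 ≥ 24 mo → does not qualify.

Product A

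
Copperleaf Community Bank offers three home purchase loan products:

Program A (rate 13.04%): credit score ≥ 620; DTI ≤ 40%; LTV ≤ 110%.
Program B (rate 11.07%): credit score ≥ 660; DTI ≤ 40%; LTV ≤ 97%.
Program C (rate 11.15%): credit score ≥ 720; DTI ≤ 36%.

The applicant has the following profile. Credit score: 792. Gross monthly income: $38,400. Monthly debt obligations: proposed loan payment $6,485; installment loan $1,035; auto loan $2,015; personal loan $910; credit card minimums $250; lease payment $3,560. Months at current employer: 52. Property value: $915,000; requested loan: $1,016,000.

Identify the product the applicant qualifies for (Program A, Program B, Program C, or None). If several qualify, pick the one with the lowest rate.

None

Total debts = (6,485 + 1,035 + 2,015 + 910 + 250 + 3,560) = 14,255; DTI = 14,255/38,400 = 37.1%.
LTV = 1,016,000/915,000 = 111%.
Program A: score 792 ≥ 620; DTI 37.1% ≤ 40%; LTV 111% > 110% → does not qualify.
Program B: score 792 ≥ 660; DTI 37.1% ≤ 40%; LTV 111% > 97% → does not qualify.
Program C: score 792 ≥ 720; DTI 37.1% > 36% → does not qualify.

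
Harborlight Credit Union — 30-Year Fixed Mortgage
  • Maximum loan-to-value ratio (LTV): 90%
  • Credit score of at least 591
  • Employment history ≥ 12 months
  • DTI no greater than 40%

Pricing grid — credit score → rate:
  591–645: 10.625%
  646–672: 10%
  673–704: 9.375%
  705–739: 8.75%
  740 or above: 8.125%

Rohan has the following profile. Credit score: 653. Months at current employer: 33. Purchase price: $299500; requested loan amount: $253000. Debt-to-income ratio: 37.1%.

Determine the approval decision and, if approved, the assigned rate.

Approved at 10%

Credit score 653 ≥ 591 (meets minimum)
DTI 37.1% is within the 40% limit
Loan-to-value = 253,000/299,500 = 84.5% — pass (90% max)
Employment 33 ≥ 12 months
All requirements met. Score 653 falls in the 646–672 tier → 10%.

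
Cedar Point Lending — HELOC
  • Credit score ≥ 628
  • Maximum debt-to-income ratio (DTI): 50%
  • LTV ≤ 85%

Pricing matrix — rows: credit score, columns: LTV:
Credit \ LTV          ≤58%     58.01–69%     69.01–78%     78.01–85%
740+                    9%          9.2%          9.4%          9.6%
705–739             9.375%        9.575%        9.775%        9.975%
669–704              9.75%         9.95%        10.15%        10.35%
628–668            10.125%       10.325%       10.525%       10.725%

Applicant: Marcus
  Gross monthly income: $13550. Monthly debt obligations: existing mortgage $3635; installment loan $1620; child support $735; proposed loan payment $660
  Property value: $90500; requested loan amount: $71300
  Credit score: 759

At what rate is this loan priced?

Credit score 759 ≥ 628; Total monthly debts = (3,635 + 1,620 + 735 + 660) = 6,650. DTI = 6,650/13,550 = 49.1% ≤ 50%
LTV: 71,300 ÷ 90,500 = 78.8%, within 85% cap
Score 759 is in the 740+ band; LTV 78.8% is in the 78.01–85% band → 9.6%.

9.6%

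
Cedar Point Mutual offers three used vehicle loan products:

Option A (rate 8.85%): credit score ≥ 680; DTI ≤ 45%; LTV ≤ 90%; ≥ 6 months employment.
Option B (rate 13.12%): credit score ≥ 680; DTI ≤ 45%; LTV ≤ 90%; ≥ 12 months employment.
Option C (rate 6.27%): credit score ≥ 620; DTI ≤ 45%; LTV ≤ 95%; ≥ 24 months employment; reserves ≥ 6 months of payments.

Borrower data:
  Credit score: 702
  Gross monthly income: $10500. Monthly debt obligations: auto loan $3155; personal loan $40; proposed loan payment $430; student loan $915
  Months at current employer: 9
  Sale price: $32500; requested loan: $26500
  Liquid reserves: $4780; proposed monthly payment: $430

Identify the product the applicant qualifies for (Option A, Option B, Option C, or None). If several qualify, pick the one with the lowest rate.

Option A

Total debts = (3,155 + 40 + 430 + 915) = 4,540; DTI = 4,540/10,500 = 43.2%.
LTV = 26,500/32,500 = 81.5%.
Reserves = 4,780/430 = 11.1 months.
Option A: score 702 ≥ 680; DTI 43.2% ≤ 45%; LTV 81.5% ≤ 90%; employment 9 ≥ 6 mo → qualifies.
Option B: score 702 ≥ 680; DTI 43.2% ≤ 45%; LTV 81.5% ≤ 90%; employment 9 < 12 mo → does not qualify.
Option C: score 702 ≥ 620; DTI 43.2% ≤ 45%; LTV 81.5% ≤ 95%; employment 9 < 24 mo; reserves 11.1 ≥ 6 mo → does not qualify.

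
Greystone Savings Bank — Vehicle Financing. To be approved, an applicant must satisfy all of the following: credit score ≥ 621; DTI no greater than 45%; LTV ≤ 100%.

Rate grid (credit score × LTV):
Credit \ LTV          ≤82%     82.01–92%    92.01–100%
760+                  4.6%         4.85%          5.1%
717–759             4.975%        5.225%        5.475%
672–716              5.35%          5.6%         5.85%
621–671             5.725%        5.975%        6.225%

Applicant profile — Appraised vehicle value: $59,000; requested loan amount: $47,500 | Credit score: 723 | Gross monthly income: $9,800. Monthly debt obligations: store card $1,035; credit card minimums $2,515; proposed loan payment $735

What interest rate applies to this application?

Credit score 723 ≥ 621; Total monthly debts = (1,035 + 2,515 + 735) = 4,285. DTI: 4,285 ÷ 9,800 = 43.7%, within the 45% cap
LTV = 47,500/59,000 = 80.5% ≤ 100%
Score 723 is in the 717–759 band; LTV 80.5% is in the ≤82% band → 4.975%.

4.975%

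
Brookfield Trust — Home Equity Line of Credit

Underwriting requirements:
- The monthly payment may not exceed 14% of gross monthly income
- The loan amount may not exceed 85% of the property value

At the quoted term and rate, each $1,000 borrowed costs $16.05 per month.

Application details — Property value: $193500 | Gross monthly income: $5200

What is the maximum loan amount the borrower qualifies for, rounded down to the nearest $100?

Payment cap: 14% × $5,200 = $728/month.
At $16.05 per $1,000, that supports 728/16.05 × 1,000 ≈ $45,358 → $45,300.
LTV cap: 85% × $193,500 = $164,475 → $164,400.
Binding constraint: payment-to-income.

$45,300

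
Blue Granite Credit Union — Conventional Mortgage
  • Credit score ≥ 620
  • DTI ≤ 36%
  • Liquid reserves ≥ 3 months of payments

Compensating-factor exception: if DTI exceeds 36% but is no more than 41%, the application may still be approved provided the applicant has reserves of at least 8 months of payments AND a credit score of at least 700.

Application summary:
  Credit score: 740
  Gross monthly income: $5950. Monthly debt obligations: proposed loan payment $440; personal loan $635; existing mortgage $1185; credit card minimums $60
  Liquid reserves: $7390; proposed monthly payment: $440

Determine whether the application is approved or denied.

Approved

Credit score 740 ≥ 620 (meets base)
Total debts = (440 + 635 + 1,185 + 60) = 2,320. DTI = 2,320/5,950 = 39% > 36% — standard DTI limit exceeded.
Liquid reserves cover 7,390/440 = 16.8 months — ≥ 3 required
39% falls in the override range (36%–41%), so the compensating-factor test applies.
Override check — reserves: 16.8 mo (ok); score: 740 (ok).
Both override conditions satisfied; DTI exception granted.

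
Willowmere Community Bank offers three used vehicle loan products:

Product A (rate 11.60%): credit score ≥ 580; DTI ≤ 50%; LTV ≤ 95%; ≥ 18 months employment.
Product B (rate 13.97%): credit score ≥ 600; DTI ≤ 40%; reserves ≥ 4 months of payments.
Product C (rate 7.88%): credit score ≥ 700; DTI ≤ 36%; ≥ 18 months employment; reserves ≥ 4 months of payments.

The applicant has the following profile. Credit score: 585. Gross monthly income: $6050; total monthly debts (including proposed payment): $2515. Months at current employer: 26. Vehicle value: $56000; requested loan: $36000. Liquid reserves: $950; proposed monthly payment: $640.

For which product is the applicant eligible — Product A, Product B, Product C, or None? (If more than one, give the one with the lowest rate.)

DTI = 2,515/6,050 = 41.6%.
LTV = 36,000/56,000 = 64.3%.
Reserves = 950/640 = 1.5 months.
Product A: score 585 ≥ 580; DTI 41.6% ≤ 50%; LTV 64.3% ≤ 95%; employment 26 ≥ 18 mo → qualifies.
Product B: score 585 < 600; DTI 41.6% > 40%; reserves 1.5 < 4 mo → does not qualify.
Product C: score 585 < 700; DTI 41.6% > 36%; employment 26 ≥ 18 mo; reserves 1.5 < 4 mo → does not qualify.

Product A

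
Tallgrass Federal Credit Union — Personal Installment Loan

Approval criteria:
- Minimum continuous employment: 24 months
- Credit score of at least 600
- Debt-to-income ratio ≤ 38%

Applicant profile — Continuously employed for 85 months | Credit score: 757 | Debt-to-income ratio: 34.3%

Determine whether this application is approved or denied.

Employment 85 ≥ 24 months
Credit score 757 ≥ 600 (meets)
DTI 34.3% ≤ 38%
All criteria satisfied.

Approved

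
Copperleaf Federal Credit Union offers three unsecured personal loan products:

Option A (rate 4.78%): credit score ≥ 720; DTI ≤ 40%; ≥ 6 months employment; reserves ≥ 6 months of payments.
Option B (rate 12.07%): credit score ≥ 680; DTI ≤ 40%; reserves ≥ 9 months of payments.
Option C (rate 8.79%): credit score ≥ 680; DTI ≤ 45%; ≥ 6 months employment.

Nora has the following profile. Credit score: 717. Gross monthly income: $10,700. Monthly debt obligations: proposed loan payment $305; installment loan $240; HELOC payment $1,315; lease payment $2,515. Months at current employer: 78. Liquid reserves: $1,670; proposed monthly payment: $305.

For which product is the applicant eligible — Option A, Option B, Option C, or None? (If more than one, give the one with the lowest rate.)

Option C

Total debts = (305 + 240 + 1,315 + 2,515) = 4,375; DTI = 4,375/10,700 = 40.9%.
Reserves = 1,670/305 = 5.5 months.
Option A: score 717 < 720; DTI 40.9% > 40%; employment 78 ≥ 6 mo; reserves 5.5 < 6 mo → does not qualify.
Option B: score 717 ≥ 680; DTI 40.9% > 40%; reserves 5.5 < 9 mo → does not qualify.
Option C: score 717 ≥ 680; DTI 40.9% ≤ 45%; employment 78 ≥ 6 mo → qualifies.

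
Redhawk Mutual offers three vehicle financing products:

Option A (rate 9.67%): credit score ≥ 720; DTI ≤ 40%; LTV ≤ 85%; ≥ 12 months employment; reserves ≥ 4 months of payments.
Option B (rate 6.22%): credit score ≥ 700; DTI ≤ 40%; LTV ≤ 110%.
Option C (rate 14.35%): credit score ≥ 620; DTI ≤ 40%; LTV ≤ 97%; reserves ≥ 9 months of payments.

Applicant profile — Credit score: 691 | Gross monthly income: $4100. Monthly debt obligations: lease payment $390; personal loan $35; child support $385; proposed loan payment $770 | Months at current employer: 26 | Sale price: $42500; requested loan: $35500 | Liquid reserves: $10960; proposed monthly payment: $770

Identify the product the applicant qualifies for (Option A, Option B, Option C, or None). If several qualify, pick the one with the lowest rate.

Option C

Total debts = (390 + 35 + 385 + 770) = 1,580; DTI = 1,580/4,100 = 38.5%.
LTV = 35,500/42,500 = 83.5%.
Reserves = 10,960/770 = 14.2 months.
Option A: score 691 < 720; DTI 38.5% ≤ 40%; LTV 83.5% ≤ 85%; employment 26 ≥ 12 mo; reserves 14.2 ≥ 4 mo → does not qualify.
Option B: score 691 < 700; DTI 38.5% ≤ 40%; LTV 83.5% ≤ 110% → does not qualify.
Option C: score 691 ≥ 620; DTI 38.5% ≤ 40%; LTV 83.5% ≤ 97%; reserves 14.2 ≥ 9 mo → qualifies.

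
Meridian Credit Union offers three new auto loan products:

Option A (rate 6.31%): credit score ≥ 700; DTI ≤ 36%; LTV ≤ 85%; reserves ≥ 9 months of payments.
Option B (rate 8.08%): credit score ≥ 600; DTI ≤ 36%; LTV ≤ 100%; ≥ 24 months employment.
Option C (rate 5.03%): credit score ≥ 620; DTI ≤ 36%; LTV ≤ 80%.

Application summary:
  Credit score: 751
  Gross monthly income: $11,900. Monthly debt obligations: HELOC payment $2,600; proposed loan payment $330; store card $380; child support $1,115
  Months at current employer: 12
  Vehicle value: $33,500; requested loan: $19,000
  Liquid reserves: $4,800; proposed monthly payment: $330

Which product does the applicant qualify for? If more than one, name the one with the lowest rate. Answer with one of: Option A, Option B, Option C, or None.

None

Total debts = (2,600 + 330 + 380 + 1,115) = 4,425; DTI = 4,425/11,900 = 37.2%.
LTV = 19,000/33,500 = 56.7%.
Reserves = 4,800/330 = 14.5 months.
Option A: score 751 ≥ 700; DTI 37.2% > 36%; LTV 56.7% ≤ 85%; reserves 14.5 ≥ 9 mo → does not qualify.
Option B: score 751 ≥ 600; DTI 37.2% > 36%; LTV 56.7% ≤ 100%; employment 12 < 24 mo → does not qualify.
Option C: score 751 ≥ 620; DTI 37.2% > 36%; LTV 56.7% ≤ 80% → does not qualify.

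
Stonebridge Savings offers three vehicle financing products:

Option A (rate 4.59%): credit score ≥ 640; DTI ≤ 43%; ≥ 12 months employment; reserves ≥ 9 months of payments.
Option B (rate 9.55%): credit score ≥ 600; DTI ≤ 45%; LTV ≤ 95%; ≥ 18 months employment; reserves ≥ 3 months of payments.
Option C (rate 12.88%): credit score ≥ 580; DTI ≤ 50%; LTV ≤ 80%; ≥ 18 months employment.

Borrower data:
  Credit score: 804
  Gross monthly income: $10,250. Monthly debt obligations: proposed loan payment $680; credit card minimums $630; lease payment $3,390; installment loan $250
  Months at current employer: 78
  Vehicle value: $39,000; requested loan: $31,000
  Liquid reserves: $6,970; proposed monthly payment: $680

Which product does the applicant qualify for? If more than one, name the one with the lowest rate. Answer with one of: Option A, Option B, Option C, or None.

Total debts = (680 + 630 + 3,390 + 250) = 4,950; DTI = 4,950/10,250 = 48.3%.
LTV = 31,000/39,000 = 79.5%.
Reserves = 6,970/680 = 10.2 months.
Option A: score 804 ≥ 640; DTI 48.3% > 43%; employment 78 ≥ 12 mo; reserves 10.2 ≥ 9 mo → does not qualify.
Option B: score 804 ≥ 600; DTI 48.3% > 45%; LTV 79.5% ≤ 95%; employment 78 ≥ 18 mo; reserves 10.2 ≥ 3 mo → does not qualify.
Option C: score 804 ≥ 580; DTI 48.3% ≤ 50%; LTV 79.5% ≤ 80%; employment 78 ≥ 18 mo → qualifies.

Option C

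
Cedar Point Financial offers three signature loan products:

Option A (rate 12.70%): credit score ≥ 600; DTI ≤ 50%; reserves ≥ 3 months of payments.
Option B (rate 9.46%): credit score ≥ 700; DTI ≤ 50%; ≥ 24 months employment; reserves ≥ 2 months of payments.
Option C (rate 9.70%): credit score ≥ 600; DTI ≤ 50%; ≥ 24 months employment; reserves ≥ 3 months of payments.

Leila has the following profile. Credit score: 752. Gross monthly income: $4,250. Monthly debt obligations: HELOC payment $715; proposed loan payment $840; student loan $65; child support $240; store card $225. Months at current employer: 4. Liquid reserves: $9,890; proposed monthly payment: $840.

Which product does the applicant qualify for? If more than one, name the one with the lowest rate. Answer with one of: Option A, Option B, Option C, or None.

Total debts = (715 + 840 + 65 + 240 + 225) = 2,085; DTI = 2,085/4,250 = 49.1%.
Reserves = 9,890/840 = 11.8 months.
Option A: score 752 ≥ 600; DTI 49.1% ≤ 50%; reserves 11.8 ≥ 3 mo → qualifies.
Option B: score 752 ≥ 700; DTI 49.1% ≤ 50%; employment 4 < 24 mo; reserves 11.8 ≥ 2 mo → does not qualify.
Option C: score 752 ≥ 600; DTI 49.1% ≤ 50%; employment 4 < 24 mo; reserves 11.8 ≥ 3 mo → does not qualify.

Option A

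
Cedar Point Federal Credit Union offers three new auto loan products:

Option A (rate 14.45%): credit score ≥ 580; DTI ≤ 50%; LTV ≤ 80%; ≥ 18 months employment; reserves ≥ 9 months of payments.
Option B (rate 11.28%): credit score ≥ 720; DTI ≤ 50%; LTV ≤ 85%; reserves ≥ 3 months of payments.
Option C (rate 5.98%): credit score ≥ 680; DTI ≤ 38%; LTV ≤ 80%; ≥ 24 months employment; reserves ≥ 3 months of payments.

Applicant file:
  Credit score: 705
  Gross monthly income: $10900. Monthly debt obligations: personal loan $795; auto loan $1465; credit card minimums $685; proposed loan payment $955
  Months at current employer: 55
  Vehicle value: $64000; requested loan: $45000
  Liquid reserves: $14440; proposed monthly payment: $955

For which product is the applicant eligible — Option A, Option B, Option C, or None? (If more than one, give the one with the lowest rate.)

Total debts = (795 + 1,465 + 685 + 955) = 3,900; DTI = 3,900/10,900 = 35.8%.
LTV = 45,000/64,000 = 70.3%.
Reserves = 14,440/955 = 15.1 months.
Option A: score 705 ≥ 580; DTI 35.8% ≤ 50%; LTV 70.3% ≤ 80%; employment 55 ≥ 18 mo; reserves 15.1 ≥ 9 mo → qualifies.
Option B: score 705 < 720; DTI 35.8% ≤ 50%; LTV 70.3% ≤ 85%; reserves 15.1 ≥ 3 mo → does not qualify.
Option C: score 705 ≥ 680; DTI 35.8% ≤ 38%; LTV 70.3% ≤ 80%; employment 55 ≥ 24 mo; reserves 15.1 ≥ 3 mo → qualifies.
Qualifying: Option A, Option C. Lowest rate is 5.98% → Option C.

Option C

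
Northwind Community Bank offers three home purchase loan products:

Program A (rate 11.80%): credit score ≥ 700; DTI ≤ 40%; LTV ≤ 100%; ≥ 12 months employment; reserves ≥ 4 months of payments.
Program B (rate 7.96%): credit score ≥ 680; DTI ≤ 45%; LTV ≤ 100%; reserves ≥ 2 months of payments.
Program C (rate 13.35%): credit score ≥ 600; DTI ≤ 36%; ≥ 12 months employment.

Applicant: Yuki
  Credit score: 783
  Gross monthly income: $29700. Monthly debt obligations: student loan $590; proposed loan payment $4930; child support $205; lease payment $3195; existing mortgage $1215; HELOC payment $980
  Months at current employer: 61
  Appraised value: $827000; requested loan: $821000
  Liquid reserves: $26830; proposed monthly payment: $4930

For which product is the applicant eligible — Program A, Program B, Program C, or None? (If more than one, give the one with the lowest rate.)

Total debts = (590 + 4,930 + 205 + 3,195 + 1,215 + 980) = 11,115; DTI = 11,115/29,700 = 37.4%.
LTV = 821,000/827,000 = 99.3%.
Reserves = 26,830/4,930 = 5.4 months.
Program A: score 783 ≥ 700; DTI 37.4% ≤ 40%; LTV 99.3% ≤ 100%; employment 61 ≥ 12 mo; reserves 5.4 ≥ 4 mo → qualifies.
Program B: score 783 ≥ 680; DTI 37.4% ≤ 45%; LTV 99.3% ≤ 100%; reserves 5.4 ≥ 2 mo → qualifies.
Program C: score 783 ≥ 600; DTI 37.4% > 36%; employment 61 ≥ 12 mo → does not qualify.
Qualifying: Program A, Program B. Lowest rate is 7.96% → Program B.

Program B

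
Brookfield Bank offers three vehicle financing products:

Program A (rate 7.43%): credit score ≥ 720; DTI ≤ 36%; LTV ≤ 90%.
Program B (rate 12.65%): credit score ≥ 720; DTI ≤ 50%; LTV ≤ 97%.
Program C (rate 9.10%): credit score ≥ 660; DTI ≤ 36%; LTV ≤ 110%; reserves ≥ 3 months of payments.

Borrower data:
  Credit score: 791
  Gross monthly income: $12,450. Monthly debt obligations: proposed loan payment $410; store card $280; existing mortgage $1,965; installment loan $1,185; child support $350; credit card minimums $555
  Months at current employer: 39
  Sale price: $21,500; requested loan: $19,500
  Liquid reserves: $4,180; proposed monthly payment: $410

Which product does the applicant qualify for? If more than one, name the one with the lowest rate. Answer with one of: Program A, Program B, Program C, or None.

Total debts = (410 + 280 + 1,965 + 1,185 + 350 + 555) = 4,745; DTI = 4,745/12,450 = 38.1%.
LTV = 19,500/21,500 = 90.7%.
Reserves = 4,180/410 = 10.2 months.
Program A: score 791 ≥ 720; DTI 38.1% > 36%; LTV 90.7% > 90% → does not qualify.
Program B: score 791 ≥ 720; DTI 38.1% ≤ 50%; LTV 90.7% ≤ 97% → qualifies.
Program C: score 791 ≥ 660; DTI 38.1% > 36%; LTV 90.7% ≤ 110%; reserves 10.2 ≥ 3 mo → does not qualify.

Program B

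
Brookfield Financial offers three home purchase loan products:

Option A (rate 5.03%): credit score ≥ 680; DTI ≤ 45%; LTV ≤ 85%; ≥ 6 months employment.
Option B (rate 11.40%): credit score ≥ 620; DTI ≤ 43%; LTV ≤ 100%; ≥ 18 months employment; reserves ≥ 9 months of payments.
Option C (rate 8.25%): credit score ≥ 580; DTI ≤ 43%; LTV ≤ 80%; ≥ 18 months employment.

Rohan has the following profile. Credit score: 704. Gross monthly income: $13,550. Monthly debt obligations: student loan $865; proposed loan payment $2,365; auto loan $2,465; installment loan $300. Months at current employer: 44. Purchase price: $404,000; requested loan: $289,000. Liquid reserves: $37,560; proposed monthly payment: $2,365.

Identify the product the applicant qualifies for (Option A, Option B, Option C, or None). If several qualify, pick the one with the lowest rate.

Total debts = (865 + 2,365 + 2,465 + 300) = 5,995; DTI = 5,995/13,550 = 44.2%.
LTV = 289,000/404,000 = 71.5%.
Reserves = 37,560/2,365 = 15.9 months.
Option A: score 704 ≥ 680; DTI 44.2% ≤ 45%; LTV 71.5% ≤ 85%; employment 44 ≥ 6 mo → qualifies.
Option B: score 704 ≥ 620; DTI 44.2% > 43%; LTV 71.5% ≤ 100%; employment 44 ≥ 18 mo; reserves 15.9 ≥ 9 mo → does not qualify.
Option C: score 704 ≥ 580; DTI 44.2% > 43%; LTV 71.5% ≤ 80%; employment 44 ≥ 18 mo → does not qualify.

Option A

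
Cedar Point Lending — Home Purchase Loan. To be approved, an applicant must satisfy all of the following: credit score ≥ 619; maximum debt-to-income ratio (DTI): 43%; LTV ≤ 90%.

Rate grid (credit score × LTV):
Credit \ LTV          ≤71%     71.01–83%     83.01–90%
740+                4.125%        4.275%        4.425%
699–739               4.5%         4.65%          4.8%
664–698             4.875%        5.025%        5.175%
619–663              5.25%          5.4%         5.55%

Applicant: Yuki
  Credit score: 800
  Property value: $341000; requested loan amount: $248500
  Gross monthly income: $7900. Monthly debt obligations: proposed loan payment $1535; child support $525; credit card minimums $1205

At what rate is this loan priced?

4.275%

Credit score 800 ≥ 619; Total monthly debts = (1,535 + 525 + 1,205) = 3,265. Debt-to-income = 3,265/7,900 = 41.3% — meets 43% limit
LTV = 248,500/341,000 = 72.9% ≤ 90%
Row: 800 falls in 740+. Column: 72.9% falls in 71.01–83%. Rate = 4.275%.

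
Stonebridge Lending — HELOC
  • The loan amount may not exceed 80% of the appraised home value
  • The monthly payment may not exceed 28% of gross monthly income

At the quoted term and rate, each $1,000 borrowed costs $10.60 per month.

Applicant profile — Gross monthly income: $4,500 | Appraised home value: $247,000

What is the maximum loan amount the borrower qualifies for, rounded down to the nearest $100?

Payment cap: 28% × $4,500 = $1,260/month.
At $10.60 per $1,000, that supports 1,260/10.60 × 1,000 ≈ $118,867 → $118,800.
LTV cap: 80% × $247,000 = $197,600 → $197,600.
Binding constraint: payment-to-income.

$118,800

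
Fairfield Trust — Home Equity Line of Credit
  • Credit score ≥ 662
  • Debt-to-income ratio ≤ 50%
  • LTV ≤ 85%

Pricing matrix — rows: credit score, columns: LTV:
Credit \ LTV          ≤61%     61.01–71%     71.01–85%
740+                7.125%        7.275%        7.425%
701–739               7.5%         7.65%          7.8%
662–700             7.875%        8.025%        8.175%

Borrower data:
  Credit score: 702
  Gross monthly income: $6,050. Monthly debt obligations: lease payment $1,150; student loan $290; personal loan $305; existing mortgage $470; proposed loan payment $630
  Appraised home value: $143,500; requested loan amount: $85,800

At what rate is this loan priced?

Credit score 702 ≥ 662; Total monthly debts = (1,150 + 290 + 305 + 470 + 630) = 2,845. Debt-to-income = 2,845/6,050 = 47% — meets 50% limit
Loan-to-value = 85,800/143,500 = 59.8% — pass (85% max)
Credit 702 → row 701–739; LTV 59.8% → column ≤61%. Grid cell → 7.5%.

7.5%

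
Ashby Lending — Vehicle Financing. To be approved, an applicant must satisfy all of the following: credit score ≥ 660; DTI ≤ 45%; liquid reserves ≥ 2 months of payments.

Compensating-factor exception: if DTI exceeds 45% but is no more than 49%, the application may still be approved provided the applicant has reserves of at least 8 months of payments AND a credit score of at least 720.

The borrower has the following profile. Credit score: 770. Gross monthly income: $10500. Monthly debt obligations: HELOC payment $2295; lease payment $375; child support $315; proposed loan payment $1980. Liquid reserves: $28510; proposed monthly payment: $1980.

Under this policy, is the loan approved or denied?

Approved

Credit score 770 ≥ 660 (meets base)
Total debts = (2,295 + 375 + 315 + 1,980) = 4,965. DTI: 4,965 ÷ 10,500 = 47.3%, over the 45% base limit.
Reserves = 28,510/1,980 = 14.4 months ≥ 2
47.3% falls in the override range (45%–49%), so the compensating-factor test applies.
Reserves 14.4 ≥ 8 months; credit score 770 ≥ 720.
Both override conditions satisfied; DTI exception granted.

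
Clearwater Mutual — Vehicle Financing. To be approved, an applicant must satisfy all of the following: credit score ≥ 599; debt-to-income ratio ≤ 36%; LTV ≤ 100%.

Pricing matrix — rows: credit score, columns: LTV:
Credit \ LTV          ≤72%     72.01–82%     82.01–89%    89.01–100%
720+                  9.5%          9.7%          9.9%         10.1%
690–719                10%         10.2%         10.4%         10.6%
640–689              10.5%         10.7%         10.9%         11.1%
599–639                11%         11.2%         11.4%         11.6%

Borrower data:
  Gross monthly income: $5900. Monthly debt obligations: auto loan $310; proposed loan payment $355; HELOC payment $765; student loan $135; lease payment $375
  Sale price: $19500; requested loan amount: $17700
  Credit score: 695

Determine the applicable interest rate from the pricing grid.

Credit score 695 ≥ 599; Total monthly debts = (310 + 355 + 765 + 135 + 375) = 1,940. Debt-to-income = 1,940/5,900 = 32.9% — meets 36% limit
Loan-to-value = 17,700/19,500 = 90.8% — pass (100% max)
Row: 695 falls in 690–719. Column: 90.8% falls in 89.01–100%. Rate = 10.6%.

10.6%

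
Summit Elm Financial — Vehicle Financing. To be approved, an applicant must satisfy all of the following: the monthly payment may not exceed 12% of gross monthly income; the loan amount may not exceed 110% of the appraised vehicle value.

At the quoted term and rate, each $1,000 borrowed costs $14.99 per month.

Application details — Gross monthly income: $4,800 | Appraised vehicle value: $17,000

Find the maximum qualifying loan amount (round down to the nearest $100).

Payment cap: 12% × $4,800 = $576/month.
At $14.99 per $1,000, that supports 576/14.99 × 1,000 ≈ $38,425 → $38,400.
LTV cap: 110% × $17,000 = $18,700 → $18,700.
Binding constraint: loan-to-value.

$18,700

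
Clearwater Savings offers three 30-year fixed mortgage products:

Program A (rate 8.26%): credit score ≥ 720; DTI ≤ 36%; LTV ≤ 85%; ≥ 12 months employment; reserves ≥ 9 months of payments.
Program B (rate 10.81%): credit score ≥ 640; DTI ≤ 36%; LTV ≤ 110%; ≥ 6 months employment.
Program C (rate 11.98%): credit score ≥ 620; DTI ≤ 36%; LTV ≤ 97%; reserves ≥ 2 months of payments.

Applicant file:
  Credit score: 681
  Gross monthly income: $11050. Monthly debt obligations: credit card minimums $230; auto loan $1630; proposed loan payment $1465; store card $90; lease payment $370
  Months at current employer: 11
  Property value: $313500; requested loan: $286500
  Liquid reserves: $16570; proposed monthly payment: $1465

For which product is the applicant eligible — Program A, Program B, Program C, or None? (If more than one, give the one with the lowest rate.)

Total debts = (230 + 1,630 + 1,465 + 90 + 370) = 3,785; DTI = 3,785/11,050 = 34.3%.
LTV = 286,500/313,500 = 91.4%.
Reserves = 16,570/1,465 = 11.3 months.
Program A: score 681 < 720; DTI 34.3% ≤ 36%; LTV 91.4% > 85%; employment 11 < 12 mo; reserves 11.3 ≥ 9 mo → does not qualify.
Program B: score 681 ≥ 640; DTI 34.3% ≤ 36%; LTV 91.4% ≤ 110%; employment 11 ≥ 6 mo → qualifies.
Program C: score 681 ≥ 620; DTI 34.3% ≤ 36%; LTV 91.4% ≤ 97%; reserves 11.3 ≥ 2 mo → qualifies.
Qualifying: Program B, Program C. Lowest rate is 10.81% → Program B.

Program B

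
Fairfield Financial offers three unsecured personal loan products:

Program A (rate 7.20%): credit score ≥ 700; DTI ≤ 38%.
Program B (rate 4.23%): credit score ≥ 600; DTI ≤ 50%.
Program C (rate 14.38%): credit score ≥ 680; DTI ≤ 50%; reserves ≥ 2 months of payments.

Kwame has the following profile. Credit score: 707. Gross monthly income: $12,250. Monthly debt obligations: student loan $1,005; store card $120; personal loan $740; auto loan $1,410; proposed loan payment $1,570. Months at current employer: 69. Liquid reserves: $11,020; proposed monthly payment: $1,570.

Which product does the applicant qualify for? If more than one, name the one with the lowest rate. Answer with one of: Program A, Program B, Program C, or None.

Total debts = (1,005 + 120 + 740 + 1,410 + 1,570) = 4,845; DTI = 4,845/12,250 = 39.6%.
Reserves = 11,020/1,570 = 7.0 months.
Program A: score 707 ≥ 700; DTI 39.6% > 38% → does not qualify.
Program B: score 707 ≥ 600; DTI 39.6% ≤ 50% → qualifies.
Program C: score 707 ≥ 680; DTI 39.6% ≤ 50%; reserves 7.0 ≥ 2 mo → qualifies.
Qualifying: Program B, Program C. Lowest rate is 4.23% → Program B.

Program B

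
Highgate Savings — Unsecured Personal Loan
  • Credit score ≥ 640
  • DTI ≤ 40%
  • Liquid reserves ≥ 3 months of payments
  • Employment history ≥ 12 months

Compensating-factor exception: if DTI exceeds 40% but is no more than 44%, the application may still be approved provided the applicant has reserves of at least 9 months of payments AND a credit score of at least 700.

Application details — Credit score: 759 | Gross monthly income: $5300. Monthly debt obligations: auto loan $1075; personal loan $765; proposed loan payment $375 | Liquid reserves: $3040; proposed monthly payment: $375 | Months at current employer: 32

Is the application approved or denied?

Denied

Credit score 759 ≥ 640 (meets base)
Total debts = (1,075 + 765 + 375) = 2,215. DTI = 2,215/5,300 = 41.8% > 40% — standard DTI limit exceeded.
Liquid reserves cover 3,040/375 = 8.1 months — ≥ 3 required
Employment 32 ≥ 12 months
DTI 41.8% is within the 40%–44% exception band; checking compensating factors.
Override check — reserves: 8.1 mo (short of 9); score: 759 (ok).
Override conditions not both satisfied; exception does not apply.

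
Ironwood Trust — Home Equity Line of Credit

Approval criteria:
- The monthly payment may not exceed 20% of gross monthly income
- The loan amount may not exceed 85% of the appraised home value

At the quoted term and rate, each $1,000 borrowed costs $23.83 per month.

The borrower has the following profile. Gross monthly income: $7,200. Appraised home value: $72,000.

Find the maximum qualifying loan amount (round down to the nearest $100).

$60,400

Payment cap: 20% × $7,200 = $1,440/month.
At $23.83 per $1,000, that supports 1,440/23.83 × 1,000 ≈ $60,428 → $60,400.
LTV cap: 85% × $72,000 = $61,200 → $61,200.
Binding constraint: payment-to-income.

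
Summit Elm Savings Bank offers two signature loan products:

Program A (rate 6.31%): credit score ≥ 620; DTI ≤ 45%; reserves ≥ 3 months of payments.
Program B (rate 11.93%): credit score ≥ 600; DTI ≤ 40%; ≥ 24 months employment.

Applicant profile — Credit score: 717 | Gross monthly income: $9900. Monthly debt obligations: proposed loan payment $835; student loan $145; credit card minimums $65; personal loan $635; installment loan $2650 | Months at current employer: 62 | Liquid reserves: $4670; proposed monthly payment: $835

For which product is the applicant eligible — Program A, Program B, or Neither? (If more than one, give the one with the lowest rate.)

Program A

Total debts = (835 + 145 + 65 + 635 + 2,650) = 4,330; DTI = 4,330/9,900 = 43.7%.
Reserves = 4,670/835 = 5.6 months.
Program A: score 717 ≥ 620; DTI 43.7% ≤ 45%; reserves 5.6 ≥ 3 mo → qualifies.
Program B: score 717 ≥ 600; DTI 43.7% > 40%; employment 62 ≥ 24 mo → does not qualify.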